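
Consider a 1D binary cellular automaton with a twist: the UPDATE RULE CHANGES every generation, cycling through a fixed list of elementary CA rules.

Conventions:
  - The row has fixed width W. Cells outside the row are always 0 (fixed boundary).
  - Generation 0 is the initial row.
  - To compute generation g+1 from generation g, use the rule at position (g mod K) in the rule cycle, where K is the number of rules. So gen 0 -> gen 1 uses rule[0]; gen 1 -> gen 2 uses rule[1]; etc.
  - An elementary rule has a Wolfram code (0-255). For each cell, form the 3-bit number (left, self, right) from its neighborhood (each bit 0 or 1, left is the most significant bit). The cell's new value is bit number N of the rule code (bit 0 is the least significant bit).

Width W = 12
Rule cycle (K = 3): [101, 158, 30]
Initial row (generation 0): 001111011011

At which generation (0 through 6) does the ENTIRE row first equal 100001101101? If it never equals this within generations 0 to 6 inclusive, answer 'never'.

Answer: 1

Derivation:
Gen 0: 001111011011
Gen 1 (rule 101): 100001101101
Gen 2 (rule 158): 110011001001
Gen 3 (rule 30): 101110111111
Gen 4 (rule 101): 110011000001
Gen 5 (rule 158): 101110100011
Gen 6 (rule 30): 101000110110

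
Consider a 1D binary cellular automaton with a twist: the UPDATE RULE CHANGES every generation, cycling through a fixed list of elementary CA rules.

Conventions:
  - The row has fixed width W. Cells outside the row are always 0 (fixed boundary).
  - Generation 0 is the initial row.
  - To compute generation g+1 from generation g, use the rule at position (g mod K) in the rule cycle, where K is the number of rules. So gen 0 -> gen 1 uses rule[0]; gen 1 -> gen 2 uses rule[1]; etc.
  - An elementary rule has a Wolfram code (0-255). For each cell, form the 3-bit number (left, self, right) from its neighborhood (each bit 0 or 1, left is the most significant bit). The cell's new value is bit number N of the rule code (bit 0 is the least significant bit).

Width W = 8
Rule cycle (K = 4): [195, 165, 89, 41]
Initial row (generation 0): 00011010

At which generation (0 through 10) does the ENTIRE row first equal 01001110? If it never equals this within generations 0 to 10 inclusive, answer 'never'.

Gen 0: 00011010
Gen 1 (rule 195): 11101000
Gen 2 (rule 165): 01011011
Gen 3 (rule 89): 00011011
Gen 4 (rule 41): 11010110
Gen 5 (rule 195): 01000010
Gen 6 (rule 165): 01011010
Gen 7 (rule 89): 00011001
Gen 8 (rule 41): 11010000
Gen 9 (rule 195): 01000111
Gen 10 (rule 165): 01010010

Answer: never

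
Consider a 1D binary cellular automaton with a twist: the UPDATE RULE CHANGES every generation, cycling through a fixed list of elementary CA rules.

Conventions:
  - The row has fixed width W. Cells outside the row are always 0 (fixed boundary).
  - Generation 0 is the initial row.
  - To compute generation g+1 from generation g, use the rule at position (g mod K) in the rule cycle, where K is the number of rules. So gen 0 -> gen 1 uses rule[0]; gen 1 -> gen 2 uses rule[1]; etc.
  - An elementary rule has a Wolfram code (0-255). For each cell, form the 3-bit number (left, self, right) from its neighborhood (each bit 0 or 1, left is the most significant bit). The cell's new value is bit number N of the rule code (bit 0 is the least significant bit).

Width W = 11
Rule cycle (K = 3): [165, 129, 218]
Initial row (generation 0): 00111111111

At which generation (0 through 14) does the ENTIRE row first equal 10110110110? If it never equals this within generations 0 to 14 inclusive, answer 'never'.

Gen 0: 00111111111
Gen 1 (rule 165): 10011111110
Gen 2 (rule 129): 00001111100
Gen 3 (rule 218): 00011111110
Gen 4 (rule 165): 11001111100
Gen 5 (rule 129): 00000111001
Gen 6 (rule 218): 00001111110
Gen 7 (rule 165): 11100111100
Gen 8 (rule 129): 01000011001
Gen 9 (rule 218): 10100111110
Gen 10 (rule 165): 11100011100
Gen 11 (rule 129): 01001001001
Gen 12 (rule 218): 10110110110
Gen 13 (rule 165): 11001001000
Gen 14 (rule 129): 00000000011

Answer: 12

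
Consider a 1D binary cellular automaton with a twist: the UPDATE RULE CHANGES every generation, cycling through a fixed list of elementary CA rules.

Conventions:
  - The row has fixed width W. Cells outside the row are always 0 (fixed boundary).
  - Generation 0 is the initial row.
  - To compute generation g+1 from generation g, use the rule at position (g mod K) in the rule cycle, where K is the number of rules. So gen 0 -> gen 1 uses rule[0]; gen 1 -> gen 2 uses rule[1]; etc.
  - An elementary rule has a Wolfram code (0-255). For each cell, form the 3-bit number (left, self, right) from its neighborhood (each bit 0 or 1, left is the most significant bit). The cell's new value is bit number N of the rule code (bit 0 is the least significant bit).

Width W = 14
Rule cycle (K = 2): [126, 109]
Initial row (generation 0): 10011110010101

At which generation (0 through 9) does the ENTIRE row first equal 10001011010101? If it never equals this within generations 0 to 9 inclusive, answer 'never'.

Answer: never

Derivation:
Gen 0: 10011110010101
Gen 1 (rule 126): 11110011111111
Gen 2 (rule 109): 10010010000001
Gen 3 (rule 126): 11111111000011
Gen 4 (rule 109): 10000001011011
Gen 5 (rule 126): 11000011111111
Gen 6 (rule 109): 11011010000001
Gen 7 (rule 126): 11111111000011
Gen 8 (rule 109): 10000001011011
Gen 9 (rule 126): 11000011111111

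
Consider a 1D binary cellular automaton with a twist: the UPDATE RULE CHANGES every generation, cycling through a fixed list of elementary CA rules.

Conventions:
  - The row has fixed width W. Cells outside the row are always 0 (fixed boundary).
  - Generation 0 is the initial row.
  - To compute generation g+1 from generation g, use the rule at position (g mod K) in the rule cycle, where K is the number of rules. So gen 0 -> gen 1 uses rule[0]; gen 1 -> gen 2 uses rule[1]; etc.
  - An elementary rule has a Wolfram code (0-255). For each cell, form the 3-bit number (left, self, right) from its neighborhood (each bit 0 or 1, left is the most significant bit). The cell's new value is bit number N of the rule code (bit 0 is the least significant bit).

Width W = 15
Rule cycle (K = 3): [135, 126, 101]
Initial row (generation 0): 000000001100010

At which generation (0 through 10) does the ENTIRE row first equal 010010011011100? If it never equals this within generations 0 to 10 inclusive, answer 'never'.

Gen 0: 000000001100010
Gen 1 (rule 135): 111111110001110
Gen 2 (rule 126): 100000011011011
Gen 3 (rule 101): 101111001101101
Gen 4 (rule 135): 100110010000001
Gen 5 (rule 126): 111111111000011
Gen 6 (rule 101): 000000001011001
Gen 7 (rule 135): 111111111000011
Gen 8 (rule 126): 100000001100111
Gen 9 (rule 101): 101111100100001
Gen 10 (rule 135): 100111001101111

Answer: never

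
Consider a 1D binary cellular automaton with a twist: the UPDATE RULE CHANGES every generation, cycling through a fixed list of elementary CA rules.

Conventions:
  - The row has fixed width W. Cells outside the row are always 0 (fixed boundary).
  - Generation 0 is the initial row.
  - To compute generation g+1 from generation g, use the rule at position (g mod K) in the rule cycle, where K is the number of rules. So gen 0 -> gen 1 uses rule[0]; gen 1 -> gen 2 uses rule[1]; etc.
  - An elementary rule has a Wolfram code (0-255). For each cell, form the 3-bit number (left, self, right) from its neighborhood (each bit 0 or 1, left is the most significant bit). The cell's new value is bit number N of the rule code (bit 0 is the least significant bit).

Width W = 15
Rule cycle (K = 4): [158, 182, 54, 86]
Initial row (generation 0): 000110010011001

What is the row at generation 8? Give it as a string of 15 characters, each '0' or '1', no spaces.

Answer: 010000011111111

Derivation:
Gen 0: 000110010011001
Gen 1 (rule 158): 001101111110111
Gen 2 (rule 182): 010010111101010
Gen 3 (rule 54): 111111000011111
Gen 4 (rule 86): 000001100100001
Gen 5 (rule 158): 000011011110011
Gen 6 (rule 182): 000100101101100
Gen 7 (rule 54): 001111110010010
Gen 8 (rule 86): 010000011111111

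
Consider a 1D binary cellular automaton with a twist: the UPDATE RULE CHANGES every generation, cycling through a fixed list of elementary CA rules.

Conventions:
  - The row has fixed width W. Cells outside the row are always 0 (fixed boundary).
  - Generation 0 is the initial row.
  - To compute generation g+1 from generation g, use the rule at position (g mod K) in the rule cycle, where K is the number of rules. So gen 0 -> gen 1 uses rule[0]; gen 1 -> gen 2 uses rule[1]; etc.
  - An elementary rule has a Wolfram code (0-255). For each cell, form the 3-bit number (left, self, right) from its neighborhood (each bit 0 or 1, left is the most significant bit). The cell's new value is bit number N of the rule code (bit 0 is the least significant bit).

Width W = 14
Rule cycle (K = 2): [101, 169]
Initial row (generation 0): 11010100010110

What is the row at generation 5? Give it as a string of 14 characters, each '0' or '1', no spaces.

Answer: 00110011001110

Derivation:
Gen 0: 11010100010110
Gen 1 (rule 101): 01111101011010
Gen 2 (rule 169): 01111010110100
Gen 3 (rule 101): 00001111011101
Gen 4 (rule 169): 11101110111010
Gen 5 (rule 101): 00110011001110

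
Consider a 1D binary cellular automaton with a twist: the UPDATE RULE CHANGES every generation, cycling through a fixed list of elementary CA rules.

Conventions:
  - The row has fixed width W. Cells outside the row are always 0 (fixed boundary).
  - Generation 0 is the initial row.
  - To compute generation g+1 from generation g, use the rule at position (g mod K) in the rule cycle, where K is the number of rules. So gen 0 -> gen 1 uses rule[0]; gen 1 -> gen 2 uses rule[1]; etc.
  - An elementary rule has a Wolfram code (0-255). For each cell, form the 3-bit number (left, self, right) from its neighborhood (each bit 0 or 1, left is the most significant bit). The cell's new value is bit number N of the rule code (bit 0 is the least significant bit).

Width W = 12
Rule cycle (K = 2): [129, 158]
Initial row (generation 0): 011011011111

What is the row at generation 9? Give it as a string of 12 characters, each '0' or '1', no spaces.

Gen 0: 011011011111
Gen 1 (rule 129): 000000001110
Gen 2 (rule 158): 000000011101
Gen 3 (rule 129): 111111001000
Gen 4 (rule 158): 111110111100
Gen 5 (rule 129): 011100011001
Gen 6 (rule 158): 111010110111
Gen 7 (rule 129): 010000000010
Gen 8 (rule 158): 111000000111
Gen 9 (rule 129): 010011110010

Answer: 010011110010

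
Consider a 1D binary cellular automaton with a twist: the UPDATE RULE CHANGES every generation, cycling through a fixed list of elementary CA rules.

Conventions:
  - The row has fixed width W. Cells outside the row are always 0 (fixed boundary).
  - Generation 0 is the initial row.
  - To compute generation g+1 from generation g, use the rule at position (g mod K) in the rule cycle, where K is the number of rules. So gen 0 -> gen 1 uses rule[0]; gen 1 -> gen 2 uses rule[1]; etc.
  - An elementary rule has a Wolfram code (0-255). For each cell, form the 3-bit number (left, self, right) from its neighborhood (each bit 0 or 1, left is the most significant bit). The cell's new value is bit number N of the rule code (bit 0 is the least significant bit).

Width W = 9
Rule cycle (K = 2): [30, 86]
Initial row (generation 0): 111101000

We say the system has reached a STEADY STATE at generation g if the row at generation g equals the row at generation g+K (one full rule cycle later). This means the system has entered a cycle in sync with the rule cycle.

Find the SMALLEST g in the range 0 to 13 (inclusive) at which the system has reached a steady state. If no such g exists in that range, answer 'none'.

Gen 0: 111101000
Gen 1 (rule 30): 100001100
Gen 2 (rule 86): 110010110
Gen 3 (rule 30): 101110101
Gen 4 (rule 86): 100010101
Gen 5 (rule 30): 110110101
Gen 6 (rule 86): 010010101
Gen 7 (rule 30): 111110101
Gen 8 (rule 86): 000010101
Gen 9 (rule 30): 000110101
Gen 10 (rule 86): 001010101
Gen 11 (rule 30): 011010101
Gen 12 (rule 86): 101010101
Gen 13 (rule 30): 101010101
Gen 14 (rule 86): 101010101
Gen 15 (rule 30): 101010101

Answer: 12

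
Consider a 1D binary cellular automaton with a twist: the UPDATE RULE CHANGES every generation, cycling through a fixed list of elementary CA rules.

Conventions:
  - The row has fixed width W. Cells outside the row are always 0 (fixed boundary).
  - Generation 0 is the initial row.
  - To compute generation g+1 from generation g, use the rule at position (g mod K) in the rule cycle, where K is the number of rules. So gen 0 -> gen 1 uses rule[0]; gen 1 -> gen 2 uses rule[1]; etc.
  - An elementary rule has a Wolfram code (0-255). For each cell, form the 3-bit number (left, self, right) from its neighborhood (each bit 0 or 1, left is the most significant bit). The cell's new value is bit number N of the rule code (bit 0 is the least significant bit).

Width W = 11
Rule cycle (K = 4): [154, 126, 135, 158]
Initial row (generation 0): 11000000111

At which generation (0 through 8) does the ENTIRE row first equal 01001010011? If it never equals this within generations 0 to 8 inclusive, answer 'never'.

Answer: never

Derivation:
Gen 0: 11000000111
Gen 1 (rule 154): 10100001110
Gen 2 (rule 126): 11110011011
Gen 3 (rule 135): 01100100000
Gen 4 (rule 158): 11011110000
Gen 5 (rule 154): 10011101000
Gen 6 (rule 126): 11110111100
Gen 7 (rule 135): 01100011001
Gen 8 (rule 158): 11010110111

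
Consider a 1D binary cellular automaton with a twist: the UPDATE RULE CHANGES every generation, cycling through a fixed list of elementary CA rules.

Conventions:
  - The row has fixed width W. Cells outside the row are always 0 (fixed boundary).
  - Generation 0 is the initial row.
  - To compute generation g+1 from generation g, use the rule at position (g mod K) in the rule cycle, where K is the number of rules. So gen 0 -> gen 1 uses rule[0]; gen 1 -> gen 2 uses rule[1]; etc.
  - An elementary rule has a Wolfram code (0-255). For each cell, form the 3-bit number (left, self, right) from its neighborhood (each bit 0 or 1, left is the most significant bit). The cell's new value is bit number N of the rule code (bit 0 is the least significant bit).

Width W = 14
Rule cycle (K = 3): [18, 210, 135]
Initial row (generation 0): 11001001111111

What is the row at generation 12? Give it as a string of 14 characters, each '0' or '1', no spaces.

Answer: 11111111111111

Derivation:
Gen 0: 11001001111111
Gen 1 (rule 18): 00110110000000
Gen 2 (rule 210): 01010011000000
Gen 3 (rule 135): 11010100011111
Gen 4 (rule 18): 00000010100000
Gen 5 (rule 210): 00000100010000
Gen 6 (rule 135): 11111101110111
Gen 7 (rule 18): 00000000000000
Gen 8 (rule 210): 00000000000000
Gen 9 (rule 135): 11111111111111
Gen 10 (rule 18): 00000000000000
Gen 11 (rule 210): 00000000000000
Gen 12 (rule 135): 11111111111111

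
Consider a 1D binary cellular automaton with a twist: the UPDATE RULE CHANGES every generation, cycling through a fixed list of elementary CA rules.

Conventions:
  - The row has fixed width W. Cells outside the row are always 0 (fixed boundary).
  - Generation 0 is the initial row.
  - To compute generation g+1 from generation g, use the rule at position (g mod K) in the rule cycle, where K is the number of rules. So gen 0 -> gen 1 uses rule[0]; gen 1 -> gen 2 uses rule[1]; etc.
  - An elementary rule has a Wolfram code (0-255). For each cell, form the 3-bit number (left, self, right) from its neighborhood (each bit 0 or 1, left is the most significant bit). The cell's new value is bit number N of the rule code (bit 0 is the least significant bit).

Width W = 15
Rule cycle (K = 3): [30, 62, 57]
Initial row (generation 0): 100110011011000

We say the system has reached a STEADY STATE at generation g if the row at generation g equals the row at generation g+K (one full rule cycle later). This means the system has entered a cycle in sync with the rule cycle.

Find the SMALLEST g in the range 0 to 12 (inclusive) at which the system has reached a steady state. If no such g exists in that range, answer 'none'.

Gen 0: 100110011011000
Gen 1 (rule 30): 111101110010100
Gen 2 (rule 62): 100011001111110
Gen 3 (rule 57): 011010101000001
Gen 4 (rule 30): 110010101100011
Gen 5 (rule 62): 101111111010110
Gen 6 (rule 57): 011000000101101
Gen 7 (rule 30): 110100001101001
Gen 8 (rule 62): 101110011011111
Gen 9 (rule 57): 011001010110000
Gen 10 (rule 30): 110111010101000
Gen 11 (rule 62): 101100111111100
Gen 12 (rule 57): 011010100000011
Gen 13 (rule 30): 110010110000110
Gen 14 (rule 62): 101111101001101
Gen 15 (rule 57): 011000010101010

Answer: none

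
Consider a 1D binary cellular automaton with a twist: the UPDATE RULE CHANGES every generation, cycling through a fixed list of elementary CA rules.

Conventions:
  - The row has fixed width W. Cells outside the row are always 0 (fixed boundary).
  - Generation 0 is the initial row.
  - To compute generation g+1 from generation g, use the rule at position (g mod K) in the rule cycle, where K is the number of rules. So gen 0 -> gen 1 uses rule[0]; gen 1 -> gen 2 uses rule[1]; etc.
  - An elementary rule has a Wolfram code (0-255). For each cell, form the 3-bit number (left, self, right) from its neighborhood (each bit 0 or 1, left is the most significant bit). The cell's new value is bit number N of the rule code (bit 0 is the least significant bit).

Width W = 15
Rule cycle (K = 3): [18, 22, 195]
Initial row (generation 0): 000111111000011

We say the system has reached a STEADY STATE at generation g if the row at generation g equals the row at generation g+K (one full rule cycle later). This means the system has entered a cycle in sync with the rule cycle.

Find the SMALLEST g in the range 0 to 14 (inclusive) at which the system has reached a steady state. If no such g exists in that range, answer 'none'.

Answer: 7

Derivation:
Gen 0: 000111111000011
Gen 1 (rule 18): 001000000100100
Gen 2 (rule 22): 011100001111110
Gen 3 (rule 195): 101101110111110
Gen 4 (rule 18): 000000000000001
Gen 5 (rule 22): 000000000000011
Gen 6 (rule 195): 111111111111101
Gen 7 (rule 18): 000000000000000
Gen 8 (rule 22): 000000000000000
Gen 9 (rule 195): 111111111111111
Gen 10 (rule 18): 000000000000000
Gen 11 (rule 22): 000000000000000
Gen 12 (rule 195): 111111111111111
Gen 13 (rule 18): 000000000000000
Gen 14 (rule 22): 000000000000000
Gen 15 (rule 195): 111111111111111
Gen 16 (rule 18): 000000000000000
Gen 17 (rule 22): 000000000000000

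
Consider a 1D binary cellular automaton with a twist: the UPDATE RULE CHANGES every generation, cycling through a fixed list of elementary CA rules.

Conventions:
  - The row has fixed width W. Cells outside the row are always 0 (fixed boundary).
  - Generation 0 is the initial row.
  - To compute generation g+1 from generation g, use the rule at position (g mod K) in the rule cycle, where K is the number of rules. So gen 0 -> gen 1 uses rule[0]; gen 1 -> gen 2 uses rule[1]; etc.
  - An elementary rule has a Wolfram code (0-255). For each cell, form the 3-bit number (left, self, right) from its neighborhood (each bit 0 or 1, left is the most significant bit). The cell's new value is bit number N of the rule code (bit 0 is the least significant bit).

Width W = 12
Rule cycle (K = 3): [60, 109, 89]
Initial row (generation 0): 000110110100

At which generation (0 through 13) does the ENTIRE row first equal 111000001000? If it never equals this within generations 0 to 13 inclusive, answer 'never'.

Gen 0: 000110110100
Gen 1 (rule 60): 000101101110
Gen 2 (rule 109): 110111111010
Gen 3 (rule 89): 110100001001
Gen 4 (rule 60): 101110001101
Gen 5 (rule 109): 111010101111
Gen 6 (rule 89): 101000001001
Gen 7 (rule 60): 111100001101
Gen 8 (rule 109): 100101101111
Gen 9 (rule 89): 010001101001
Gen 10 (rule 60): 011001011101
Gen 11 (rule 109): 011001110111
Gen 12 (rule 89): 011101010101
Gen 13 (rule 60): 010011111111

Answer: never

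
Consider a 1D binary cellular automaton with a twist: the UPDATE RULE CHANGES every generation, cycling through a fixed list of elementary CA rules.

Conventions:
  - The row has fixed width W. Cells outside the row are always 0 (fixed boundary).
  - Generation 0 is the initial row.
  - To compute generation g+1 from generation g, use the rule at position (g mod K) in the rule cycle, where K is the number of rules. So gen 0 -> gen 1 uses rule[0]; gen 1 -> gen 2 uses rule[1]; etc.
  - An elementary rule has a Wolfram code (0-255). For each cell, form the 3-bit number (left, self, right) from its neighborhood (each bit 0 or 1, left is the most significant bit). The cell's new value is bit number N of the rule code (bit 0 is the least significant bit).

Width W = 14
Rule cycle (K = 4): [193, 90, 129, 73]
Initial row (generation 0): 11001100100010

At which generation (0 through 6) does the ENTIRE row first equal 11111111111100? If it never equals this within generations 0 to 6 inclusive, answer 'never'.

Gen 0: 11001100100010
Gen 1 (rule 193): 01000100001000
Gen 2 (rule 90): 10101010010100
Gen 3 (rule 129): 00000000000001
Gen 4 (rule 73): 11111111111100
Gen 5 (rule 193): 01111111111101
Gen 6 (rule 90): 11000000000100

Answer: 4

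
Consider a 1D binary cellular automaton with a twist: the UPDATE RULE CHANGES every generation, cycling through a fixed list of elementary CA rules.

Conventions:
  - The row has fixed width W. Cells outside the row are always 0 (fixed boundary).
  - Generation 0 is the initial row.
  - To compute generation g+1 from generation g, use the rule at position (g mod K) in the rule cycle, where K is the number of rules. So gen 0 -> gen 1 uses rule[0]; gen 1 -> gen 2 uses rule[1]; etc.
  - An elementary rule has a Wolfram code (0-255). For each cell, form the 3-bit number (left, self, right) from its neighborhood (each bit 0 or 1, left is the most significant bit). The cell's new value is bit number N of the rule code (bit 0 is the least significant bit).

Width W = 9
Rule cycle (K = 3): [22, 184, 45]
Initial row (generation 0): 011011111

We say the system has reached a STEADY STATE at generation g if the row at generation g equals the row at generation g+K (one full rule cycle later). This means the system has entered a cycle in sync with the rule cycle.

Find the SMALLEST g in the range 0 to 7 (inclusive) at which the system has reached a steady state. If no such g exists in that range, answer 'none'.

Gen 0: 011011111
Gen 1 (rule 22): 100000000
Gen 2 (rule 184): 010000000
Gen 3 (rule 45): 010111111
Gen 4 (rule 22): 110000000
Gen 5 (rule 184): 101000000
Gen 6 (rule 45): 111011111
Gen 7 (rule 22): 000000000
Gen 8 (rule 184): 000000000
Gen 9 (rule 45): 111111111
Gen 10 (rule 22): 000000000

Answer: 7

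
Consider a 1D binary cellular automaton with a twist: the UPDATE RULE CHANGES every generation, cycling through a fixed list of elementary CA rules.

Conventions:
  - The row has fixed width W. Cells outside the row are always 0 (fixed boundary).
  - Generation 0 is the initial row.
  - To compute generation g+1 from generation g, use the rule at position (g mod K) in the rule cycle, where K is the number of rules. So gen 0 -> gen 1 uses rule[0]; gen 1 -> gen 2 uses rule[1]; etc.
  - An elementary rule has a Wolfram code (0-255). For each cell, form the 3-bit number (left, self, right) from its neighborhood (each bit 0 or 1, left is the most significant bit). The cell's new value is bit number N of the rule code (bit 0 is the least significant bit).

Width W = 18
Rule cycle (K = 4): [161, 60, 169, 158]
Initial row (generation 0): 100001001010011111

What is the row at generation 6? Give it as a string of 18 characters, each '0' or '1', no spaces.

Answer: 010000100010010100

Derivation:
Gen 0: 100001001010011111
Gen 1 (rule 161): 001100000100001110
Gen 2 (rule 60): 001010000110001001
Gen 3 (rule 169): 100100110100100000
Gen 4 (rule 158): 111111100111110000
Gen 5 (rule 161): 011111000011100111
Gen 6 (rule 60): 010000100010010100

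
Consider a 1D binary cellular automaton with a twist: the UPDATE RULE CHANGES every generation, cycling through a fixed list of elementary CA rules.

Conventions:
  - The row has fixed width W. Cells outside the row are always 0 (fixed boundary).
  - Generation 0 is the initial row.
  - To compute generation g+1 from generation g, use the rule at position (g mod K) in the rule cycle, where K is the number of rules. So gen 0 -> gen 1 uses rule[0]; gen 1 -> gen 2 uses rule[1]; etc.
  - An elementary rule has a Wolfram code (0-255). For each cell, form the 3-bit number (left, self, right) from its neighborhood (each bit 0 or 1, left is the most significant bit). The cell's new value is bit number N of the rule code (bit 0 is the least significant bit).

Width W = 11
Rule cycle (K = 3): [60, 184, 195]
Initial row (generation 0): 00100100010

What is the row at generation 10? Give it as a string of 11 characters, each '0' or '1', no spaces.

Answer: 00001000001

Derivation:
Gen 0: 00100100010
Gen 1 (rule 60): 00110110011
Gen 2 (rule 184): 00101101010
Gen 3 (rule 195): 11000100000
Gen 4 (rule 60): 10100110000
Gen 5 (rule 184): 01010101000
Gen 6 (rule 195): 10000000011
Gen 7 (rule 60): 11000000010
Gen 8 (rule 184): 10100000001
Gen 9 (rule 195): 00001111110
Gen 10 (rule 60): 00001000001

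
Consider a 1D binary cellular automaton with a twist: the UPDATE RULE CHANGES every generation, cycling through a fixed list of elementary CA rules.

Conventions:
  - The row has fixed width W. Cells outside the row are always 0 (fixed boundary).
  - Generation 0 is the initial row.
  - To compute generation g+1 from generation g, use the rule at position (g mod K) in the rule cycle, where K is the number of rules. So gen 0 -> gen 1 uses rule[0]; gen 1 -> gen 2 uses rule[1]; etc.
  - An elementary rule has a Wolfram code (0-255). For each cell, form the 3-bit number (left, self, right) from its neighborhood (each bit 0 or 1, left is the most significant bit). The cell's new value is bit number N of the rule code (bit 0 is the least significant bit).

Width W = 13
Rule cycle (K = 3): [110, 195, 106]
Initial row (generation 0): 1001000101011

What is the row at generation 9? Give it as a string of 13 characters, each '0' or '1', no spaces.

Gen 0: 1001000101011
Gen 1 (rule 110): 1011001111111
Gen 2 (rule 195): 0001010111111
Gen 3 (rule 106): 0010101100001
Gen 4 (rule 110): 0111111100011
Gen 5 (rule 195): 1011111101101
Gen 6 (rule 106): 0110000111110
Gen 7 (rule 110): 1110001100010
Gen 8 (rule 195): 0110110101100
Gen 9 (rule 106): 1111111011100

Answer: 1111111011100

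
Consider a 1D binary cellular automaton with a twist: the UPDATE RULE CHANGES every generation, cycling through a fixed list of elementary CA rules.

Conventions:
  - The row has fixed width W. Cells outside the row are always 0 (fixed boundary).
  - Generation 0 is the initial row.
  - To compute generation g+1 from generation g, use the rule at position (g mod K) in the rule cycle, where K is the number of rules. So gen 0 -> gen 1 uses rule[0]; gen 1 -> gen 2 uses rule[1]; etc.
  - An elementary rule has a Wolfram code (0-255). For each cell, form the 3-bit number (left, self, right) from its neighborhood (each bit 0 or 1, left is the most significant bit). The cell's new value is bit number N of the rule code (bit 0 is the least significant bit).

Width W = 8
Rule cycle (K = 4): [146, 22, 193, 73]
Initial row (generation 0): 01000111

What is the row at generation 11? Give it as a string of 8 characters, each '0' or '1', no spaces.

Gen 0: 01000111
Gen 1 (rule 146): 10101010
Gen 2 (rule 22): 10101011
Gen 3 (rule 193): 00000001
Gen 4 (rule 73): 11111100
Gen 5 (rule 146): 01111010
Gen 6 (rule 22): 10000011
Gen 7 (rule 193): 00111001
Gen 8 (rule 73): 10101000
Gen 9 (rule 146): 00000100
Gen 10 (rule 22): 00001110
Gen 11 (rule 193): 11100110

Answer: 11100110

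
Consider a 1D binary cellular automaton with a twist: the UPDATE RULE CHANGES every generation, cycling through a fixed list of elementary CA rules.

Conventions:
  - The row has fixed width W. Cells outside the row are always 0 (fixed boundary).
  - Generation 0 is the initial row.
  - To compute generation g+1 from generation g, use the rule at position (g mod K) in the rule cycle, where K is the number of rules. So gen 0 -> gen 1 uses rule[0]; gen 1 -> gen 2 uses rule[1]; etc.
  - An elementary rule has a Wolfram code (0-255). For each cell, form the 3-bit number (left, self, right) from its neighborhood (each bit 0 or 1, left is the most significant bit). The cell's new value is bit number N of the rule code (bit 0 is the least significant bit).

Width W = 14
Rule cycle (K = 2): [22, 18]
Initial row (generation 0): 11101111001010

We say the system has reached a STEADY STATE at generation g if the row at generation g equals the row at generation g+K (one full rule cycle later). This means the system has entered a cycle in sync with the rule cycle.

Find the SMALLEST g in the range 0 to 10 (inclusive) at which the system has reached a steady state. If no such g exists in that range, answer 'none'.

Gen 0: 11101111001010
Gen 1 (rule 22): 00000000111011
Gen 2 (rule 18): 00000001000000
Gen 3 (rule 22): 00000011100000
Gen 4 (rule 18): 00000100010000
Gen 5 (rule 22): 00001110111000
Gen 6 (rule 18): 00010000000100
Gen 7 (rule 22): 00111000001110
Gen 8 (rule 18): 01000100010001
Gen 9 (rule 22): 11101110111011
Gen 10 (rule 18): 00000000000000
Gen 11 (rule 22): 00000000000000
Gen 12 (rule 18): 00000000000000

Answer: 10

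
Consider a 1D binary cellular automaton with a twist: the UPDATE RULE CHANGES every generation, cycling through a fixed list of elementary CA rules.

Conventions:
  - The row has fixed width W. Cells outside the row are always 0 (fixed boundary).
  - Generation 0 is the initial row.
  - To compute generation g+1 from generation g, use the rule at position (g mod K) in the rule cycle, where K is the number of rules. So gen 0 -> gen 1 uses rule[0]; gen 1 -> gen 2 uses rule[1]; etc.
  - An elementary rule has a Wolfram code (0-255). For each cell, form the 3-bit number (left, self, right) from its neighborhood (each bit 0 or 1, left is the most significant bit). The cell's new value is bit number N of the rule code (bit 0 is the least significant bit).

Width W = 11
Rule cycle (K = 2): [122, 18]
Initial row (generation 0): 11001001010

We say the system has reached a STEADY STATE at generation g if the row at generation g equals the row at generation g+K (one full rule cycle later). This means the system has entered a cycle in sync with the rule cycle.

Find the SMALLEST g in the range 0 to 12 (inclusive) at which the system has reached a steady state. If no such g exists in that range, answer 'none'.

Answer: 2

Derivation:
Gen 0: 11001001010
Gen 1 (rule 122): 11110110101
Gen 2 (rule 18): 00000000000
Gen 3 (rule 122): 00000000000
Gen 4 (rule 18): 00000000000
Gen 5 (rule 122): 00000000000
Gen 6 (rule 18): 00000000000
Gen 7 (rule 122): 00000000000
Gen 8 (rule 18): 00000000000
Gen 9 (rule 122): 00000000000
Gen 10 (rule 18): 00000000000
Gen 11 (rule 122): 00000000000
Gen 12 (rule 18): 00000000000
Gen 13 (rule 122): 00000000000
Gen 14 (rule 18): 00000000000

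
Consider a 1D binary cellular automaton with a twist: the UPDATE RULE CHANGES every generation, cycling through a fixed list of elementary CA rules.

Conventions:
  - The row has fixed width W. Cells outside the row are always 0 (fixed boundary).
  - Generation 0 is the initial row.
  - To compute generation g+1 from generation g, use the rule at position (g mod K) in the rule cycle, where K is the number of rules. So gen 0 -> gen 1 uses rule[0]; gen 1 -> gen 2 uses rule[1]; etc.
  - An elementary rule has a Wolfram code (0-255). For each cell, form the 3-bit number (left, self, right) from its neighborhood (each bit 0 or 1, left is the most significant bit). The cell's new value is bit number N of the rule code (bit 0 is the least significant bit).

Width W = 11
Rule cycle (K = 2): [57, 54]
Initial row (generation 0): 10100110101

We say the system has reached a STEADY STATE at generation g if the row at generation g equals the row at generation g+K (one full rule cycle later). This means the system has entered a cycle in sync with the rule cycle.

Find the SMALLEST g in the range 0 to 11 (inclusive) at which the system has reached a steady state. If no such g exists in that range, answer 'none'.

Gen 0: 10100110101
Gen 1 (rule 57): 01010101010
Gen 2 (rule 54): 11111111111
Gen 3 (rule 57): 10000000000
Gen 4 (rule 54): 11000000000
Gen 5 (rule 57): 10111111111
Gen 6 (rule 54): 11000000000
Gen 7 (rule 57): 10111111111
Gen 8 (rule 54): 11000000000
Gen 9 (rule 57): 10111111111
Gen 10 (rule 54): 11000000000
Gen 11 (rule 57): 10111111111
Gen 12 (rule 54): 11000000000
Gen 13 (rule 57): 10111111111

Answer: 4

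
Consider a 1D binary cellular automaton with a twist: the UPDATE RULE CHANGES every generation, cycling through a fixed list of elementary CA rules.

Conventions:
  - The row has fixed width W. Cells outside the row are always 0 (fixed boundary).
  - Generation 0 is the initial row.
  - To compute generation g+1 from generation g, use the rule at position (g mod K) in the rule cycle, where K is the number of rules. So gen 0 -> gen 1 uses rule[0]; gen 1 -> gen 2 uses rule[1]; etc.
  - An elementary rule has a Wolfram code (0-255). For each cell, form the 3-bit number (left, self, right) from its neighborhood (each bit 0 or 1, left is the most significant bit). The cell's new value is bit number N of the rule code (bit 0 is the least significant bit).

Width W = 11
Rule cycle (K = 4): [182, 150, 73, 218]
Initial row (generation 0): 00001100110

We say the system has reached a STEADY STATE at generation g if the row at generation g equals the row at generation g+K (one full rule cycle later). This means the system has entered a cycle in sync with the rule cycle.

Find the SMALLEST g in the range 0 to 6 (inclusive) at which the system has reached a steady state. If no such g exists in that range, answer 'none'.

Answer: none

Derivation:
Gen 0: 00001100110
Gen 1 (rule 182): 00010011001
Gen 2 (rule 150): 00111100111
Gen 3 (rule 73): 10100100101
Gen 4 (rule 218): 00011011000
Gen 5 (rule 182): 00100100100
Gen 6 (rule 150): 01111111110
Gen 7 (rule 73): 01000000010
Gen 8 (rule 218): 10100000101
Gen 9 (rule 182): 11110001111
Gen 10 (rule 150): 01101010110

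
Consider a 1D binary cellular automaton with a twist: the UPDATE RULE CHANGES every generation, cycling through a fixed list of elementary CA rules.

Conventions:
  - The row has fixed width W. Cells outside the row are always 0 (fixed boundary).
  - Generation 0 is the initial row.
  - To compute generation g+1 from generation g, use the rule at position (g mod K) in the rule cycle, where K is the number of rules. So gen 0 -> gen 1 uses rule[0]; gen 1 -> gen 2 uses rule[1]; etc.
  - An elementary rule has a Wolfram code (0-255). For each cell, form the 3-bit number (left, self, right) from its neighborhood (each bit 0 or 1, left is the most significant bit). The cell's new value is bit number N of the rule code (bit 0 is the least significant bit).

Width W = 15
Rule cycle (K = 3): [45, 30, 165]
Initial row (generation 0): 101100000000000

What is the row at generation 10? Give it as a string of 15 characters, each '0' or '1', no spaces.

Gen 0: 101100000000000
Gen 1 (rule 45): 111001111111111
Gen 2 (rule 30): 100111000000000
Gen 3 (rule 165): 100010011111111
Gen 4 (rule 45): 101010010000000
Gen 5 (rule 30): 101011111000000
Gen 6 (rule 165): 111101110011111
Gen 7 (rule 45): 100011000010000
Gen 8 (rule 30): 110110100111000
Gen 9 (rule 165): 001001100010011
Gen 10 (rule 45): 101001001010010

Answer: 101001001010010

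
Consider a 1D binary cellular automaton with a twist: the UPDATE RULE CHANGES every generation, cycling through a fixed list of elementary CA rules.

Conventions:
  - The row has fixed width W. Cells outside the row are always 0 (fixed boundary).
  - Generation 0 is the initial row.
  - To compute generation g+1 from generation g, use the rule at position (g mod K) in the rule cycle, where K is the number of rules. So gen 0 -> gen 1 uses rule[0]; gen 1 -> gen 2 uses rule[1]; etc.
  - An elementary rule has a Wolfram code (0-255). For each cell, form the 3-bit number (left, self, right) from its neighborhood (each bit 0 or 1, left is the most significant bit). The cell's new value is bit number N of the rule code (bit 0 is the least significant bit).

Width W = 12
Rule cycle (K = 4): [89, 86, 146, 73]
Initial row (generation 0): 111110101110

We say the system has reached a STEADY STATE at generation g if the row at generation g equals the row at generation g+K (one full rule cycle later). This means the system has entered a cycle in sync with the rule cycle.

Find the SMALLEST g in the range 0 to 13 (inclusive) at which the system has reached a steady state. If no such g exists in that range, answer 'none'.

Answer: none

Derivation:
Gen 0: 111110101110
Gen 1 (rule 89): 100010001011
Gen 2 (rule 86): 110111011001
Gen 3 (rule 146): 000010000110
Gen 4 (rule 73): 111000110110
Gen 5 (rule 89): 101110110111
Gen 6 (rule 86): 100010010001
Gen 7 (rule 146): 010101101010
Gen 8 (rule 73): 000001100000
Gen 9 (rule 89): 111101111111
Gen 10 (rule 86): 000100000001
Gen 11 (rule 146): 001010000010
Gen 12 (rule 73): 100000111000
Gen 13 (rule 89): 011110101111
Gen 14 (rule 86): 100010100001
Gen 15 (rule 146): 010100010010
Gen 16 (rule 73): 000001000000
Gen 17 (rule 89): 111100111111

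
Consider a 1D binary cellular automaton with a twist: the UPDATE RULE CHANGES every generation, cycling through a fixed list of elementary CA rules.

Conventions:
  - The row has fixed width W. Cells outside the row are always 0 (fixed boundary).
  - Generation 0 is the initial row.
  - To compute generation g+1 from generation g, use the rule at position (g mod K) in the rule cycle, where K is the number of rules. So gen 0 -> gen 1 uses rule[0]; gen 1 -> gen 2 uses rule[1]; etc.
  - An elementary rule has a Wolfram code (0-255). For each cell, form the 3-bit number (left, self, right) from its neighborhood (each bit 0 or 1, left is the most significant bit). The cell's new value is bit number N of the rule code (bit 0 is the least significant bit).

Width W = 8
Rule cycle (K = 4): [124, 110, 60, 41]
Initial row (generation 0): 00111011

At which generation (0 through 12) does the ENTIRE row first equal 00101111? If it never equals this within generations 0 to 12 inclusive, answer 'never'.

Gen 0: 00111011
Gen 1 (rule 124): 00101111
Gen 2 (rule 110): 01111001
Gen 3 (rule 60): 01000101
Gen 4 (rule 41): 00010010
Gen 5 (rule 124): 00011011
Gen 6 (rule 110): 00111111
Gen 7 (rule 60): 00100000
Gen 8 (rule 41): 10001111
Gen 9 (rule 124): 11001001
Gen 10 (rule 110): 11011011
Gen 11 (rule 60): 10110110
Gen 12 (rule 41): 01101100

Answer: 1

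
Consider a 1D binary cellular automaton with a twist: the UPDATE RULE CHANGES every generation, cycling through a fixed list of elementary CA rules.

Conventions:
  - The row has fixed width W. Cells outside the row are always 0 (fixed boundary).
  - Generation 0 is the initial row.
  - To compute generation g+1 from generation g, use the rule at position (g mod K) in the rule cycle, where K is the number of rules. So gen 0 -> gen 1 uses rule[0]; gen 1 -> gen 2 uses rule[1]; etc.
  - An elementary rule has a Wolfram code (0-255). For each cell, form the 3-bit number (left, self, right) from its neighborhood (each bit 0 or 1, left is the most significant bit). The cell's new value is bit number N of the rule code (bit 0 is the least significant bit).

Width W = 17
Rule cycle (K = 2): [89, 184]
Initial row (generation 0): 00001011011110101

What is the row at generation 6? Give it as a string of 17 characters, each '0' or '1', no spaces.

Gen 0: 00001011011110101
Gen 1 (rule 89): 11100011010010000
Gen 2 (rule 184): 11010010101001000
Gen 3 (rule 89): 11001000000100111
Gen 4 (rule 184): 10100100000010110
Gen 5 (rule 89): 00010011111000111
Gen 6 (rule 184): 00001011110100110

Answer: 00001011110100110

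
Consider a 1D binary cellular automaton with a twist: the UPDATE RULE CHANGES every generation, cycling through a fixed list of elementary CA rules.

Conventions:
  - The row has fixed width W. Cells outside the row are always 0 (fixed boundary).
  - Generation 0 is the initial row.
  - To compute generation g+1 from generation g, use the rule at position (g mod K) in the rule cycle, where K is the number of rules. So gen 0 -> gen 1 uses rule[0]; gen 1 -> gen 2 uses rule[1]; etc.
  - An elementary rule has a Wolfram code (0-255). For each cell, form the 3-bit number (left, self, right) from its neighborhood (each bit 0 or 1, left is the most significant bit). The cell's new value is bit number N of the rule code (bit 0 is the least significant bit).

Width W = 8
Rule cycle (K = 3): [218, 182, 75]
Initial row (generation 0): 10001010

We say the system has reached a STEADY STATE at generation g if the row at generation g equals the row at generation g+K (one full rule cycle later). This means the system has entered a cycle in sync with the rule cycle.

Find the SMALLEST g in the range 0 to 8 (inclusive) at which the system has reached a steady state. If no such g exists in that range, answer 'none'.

Answer: 5

Derivation:
Gen 0: 10001010
Gen 1 (rule 218): 01010001
Gen 2 (rule 182): 11111011
Gen 3 (rule 75): 10001011
Gen 4 (rule 218): 01010011
Gen 5 (rule 182): 11111100
Gen 6 (rule 75): 10000101
Gen 7 (rule 218): 01001000
Gen 8 (rule 182): 11111100
Gen 9 (rule 75): 10000101
Gen 10 (rule 218): 01001000
Gen 11 (rule 182): 11111100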